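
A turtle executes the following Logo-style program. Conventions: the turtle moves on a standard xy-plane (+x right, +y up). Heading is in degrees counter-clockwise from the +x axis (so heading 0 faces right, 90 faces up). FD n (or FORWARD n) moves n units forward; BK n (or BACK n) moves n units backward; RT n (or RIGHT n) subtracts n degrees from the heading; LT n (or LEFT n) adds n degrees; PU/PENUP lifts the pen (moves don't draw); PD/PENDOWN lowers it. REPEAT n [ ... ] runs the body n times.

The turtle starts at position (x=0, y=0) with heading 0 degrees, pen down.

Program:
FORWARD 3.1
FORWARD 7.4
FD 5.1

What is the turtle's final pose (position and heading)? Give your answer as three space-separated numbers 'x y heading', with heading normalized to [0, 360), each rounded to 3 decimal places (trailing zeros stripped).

Answer: 15.6 0 0

Derivation:
Executing turtle program step by step:
Start: pos=(0,0), heading=0, pen down
FD 3.1: (0,0) -> (3.1,0) [heading=0, draw]
FD 7.4: (3.1,0) -> (10.5,0) [heading=0, draw]
FD 5.1: (10.5,0) -> (15.6,0) [heading=0, draw]
Final: pos=(15.6,0), heading=0, 3 segment(s) drawn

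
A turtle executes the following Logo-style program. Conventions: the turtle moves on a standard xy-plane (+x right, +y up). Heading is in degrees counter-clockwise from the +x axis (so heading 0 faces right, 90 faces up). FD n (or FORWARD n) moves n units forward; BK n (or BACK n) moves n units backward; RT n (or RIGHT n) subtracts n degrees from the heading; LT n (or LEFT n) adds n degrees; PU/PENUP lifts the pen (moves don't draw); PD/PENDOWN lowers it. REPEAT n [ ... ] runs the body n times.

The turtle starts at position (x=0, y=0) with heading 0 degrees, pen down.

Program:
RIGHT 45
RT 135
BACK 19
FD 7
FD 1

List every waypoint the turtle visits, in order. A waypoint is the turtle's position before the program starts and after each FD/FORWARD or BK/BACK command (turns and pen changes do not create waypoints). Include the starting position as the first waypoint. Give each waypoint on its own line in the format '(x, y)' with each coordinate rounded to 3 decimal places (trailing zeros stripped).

Executing turtle program step by step:
Start: pos=(0,0), heading=0, pen down
RT 45: heading 0 -> 315
RT 135: heading 315 -> 180
BK 19: (0,0) -> (19,0) [heading=180, draw]
FD 7: (19,0) -> (12,0) [heading=180, draw]
FD 1: (12,0) -> (11,0) [heading=180, draw]
Final: pos=(11,0), heading=180, 3 segment(s) drawn
Waypoints (4 total):
(0, 0)
(19, 0)
(12, 0)
(11, 0)

Answer: (0, 0)
(19, 0)
(12, 0)
(11, 0)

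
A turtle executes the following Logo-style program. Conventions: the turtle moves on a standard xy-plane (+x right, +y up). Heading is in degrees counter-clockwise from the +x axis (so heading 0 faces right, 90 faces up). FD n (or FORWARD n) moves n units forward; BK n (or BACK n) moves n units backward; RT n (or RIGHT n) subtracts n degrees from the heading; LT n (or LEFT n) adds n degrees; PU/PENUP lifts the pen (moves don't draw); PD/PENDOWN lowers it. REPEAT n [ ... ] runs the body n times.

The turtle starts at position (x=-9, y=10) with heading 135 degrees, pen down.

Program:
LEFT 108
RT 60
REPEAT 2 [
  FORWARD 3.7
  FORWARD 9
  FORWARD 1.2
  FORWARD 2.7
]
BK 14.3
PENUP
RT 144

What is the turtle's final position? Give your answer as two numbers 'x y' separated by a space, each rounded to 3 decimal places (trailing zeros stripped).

Answer: -27.874 9.011

Derivation:
Executing turtle program step by step:
Start: pos=(-9,10), heading=135, pen down
LT 108: heading 135 -> 243
RT 60: heading 243 -> 183
REPEAT 2 [
  -- iteration 1/2 --
  FD 3.7: (-9,10) -> (-12.695,9.806) [heading=183, draw]
  FD 9: (-12.695,9.806) -> (-21.683,9.335) [heading=183, draw]
  FD 1.2: (-21.683,9.335) -> (-22.881,9.273) [heading=183, draw]
  FD 2.7: (-22.881,9.273) -> (-25.577,9.131) [heading=183, draw]
  -- iteration 2/2 --
  FD 3.7: (-25.577,9.131) -> (-29.272,8.938) [heading=183, draw]
  FD 9: (-29.272,8.938) -> (-38.26,8.467) [heading=183, draw]
  FD 1.2: (-38.26,8.467) -> (-39.458,8.404) [heading=183, draw]
  FD 2.7: (-39.458,8.404) -> (-42.155,8.262) [heading=183, draw]
]
BK 14.3: (-42.155,8.262) -> (-27.874,9.011) [heading=183, draw]
PU: pen up
RT 144: heading 183 -> 39
Final: pos=(-27.874,9.011), heading=39, 9 segment(s) drawn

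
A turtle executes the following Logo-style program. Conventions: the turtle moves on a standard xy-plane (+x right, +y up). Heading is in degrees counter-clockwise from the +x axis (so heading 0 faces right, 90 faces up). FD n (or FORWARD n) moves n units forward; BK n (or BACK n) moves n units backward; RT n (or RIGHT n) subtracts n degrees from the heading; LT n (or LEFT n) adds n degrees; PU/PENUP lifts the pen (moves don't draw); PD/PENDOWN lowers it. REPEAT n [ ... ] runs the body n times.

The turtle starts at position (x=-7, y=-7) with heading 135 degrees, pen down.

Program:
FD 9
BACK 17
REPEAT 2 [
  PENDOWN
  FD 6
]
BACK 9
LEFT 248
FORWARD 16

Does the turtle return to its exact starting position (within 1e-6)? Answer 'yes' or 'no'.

Answer: no

Derivation:
Executing turtle program step by step:
Start: pos=(-7,-7), heading=135, pen down
FD 9: (-7,-7) -> (-13.364,-0.636) [heading=135, draw]
BK 17: (-13.364,-0.636) -> (-1.343,-12.657) [heading=135, draw]
REPEAT 2 [
  -- iteration 1/2 --
  PD: pen down
  FD 6: (-1.343,-12.657) -> (-5.586,-8.414) [heading=135, draw]
  -- iteration 2/2 --
  PD: pen down
  FD 6: (-5.586,-8.414) -> (-9.828,-4.172) [heading=135, draw]
]
BK 9: (-9.828,-4.172) -> (-3.464,-10.536) [heading=135, draw]
LT 248: heading 135 -> 23
FD 16: (-3.464,-10.536) -> (11.264,-4.284) [heading=23, draw]
Final: pos=(11.264,-4.284), heading=23, 6 segment(s) drawn

Start position: (-7, -7)
Final position: (11.264, -4.284)
Distance = 18.464; >= 1e-6 -> NOT closed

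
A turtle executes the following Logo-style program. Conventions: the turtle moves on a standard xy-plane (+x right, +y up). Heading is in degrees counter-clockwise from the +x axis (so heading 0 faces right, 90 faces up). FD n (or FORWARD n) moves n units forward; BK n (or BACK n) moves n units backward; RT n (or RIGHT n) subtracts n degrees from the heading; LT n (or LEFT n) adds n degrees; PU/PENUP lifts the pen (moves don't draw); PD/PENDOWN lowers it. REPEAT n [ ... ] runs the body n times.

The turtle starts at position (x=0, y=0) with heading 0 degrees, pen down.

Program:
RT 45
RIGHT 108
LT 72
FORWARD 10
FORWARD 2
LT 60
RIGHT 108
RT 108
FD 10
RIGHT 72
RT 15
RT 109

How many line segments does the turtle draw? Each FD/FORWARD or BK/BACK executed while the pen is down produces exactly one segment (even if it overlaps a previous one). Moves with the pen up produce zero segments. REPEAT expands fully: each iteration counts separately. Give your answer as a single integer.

Answer: 3

Derivation:
Executing turtle program step by step:
Start: pos=(0,0), heading=0, pen down
RT 45: heading 0 -> 315
RT 108: heading 315 -> 207
LT 72: heading 207 -> 279
FD 10: (0,0) -> (1.564,-9.877) [heading=279, draw]
FD 2: (1.564,-9.877) -> (1.877,-11.852) [heading=279, draw]
LT 60: heading 279 -> 339
RT 108: heading 339 -> 231
RT 108: heading 231 -> 123
FD 10: (1.877,-11.852) -> (-3.569,-3.466) [heading=123, draw]
RT 72: heading 123 -> 51
RT 15: heading 51 -> 36
RT 109: heading 36 -> 287
Final: pos=(-3.569,-3.466), heading=287, 3 segment(s) drawn
Segments drawn: 3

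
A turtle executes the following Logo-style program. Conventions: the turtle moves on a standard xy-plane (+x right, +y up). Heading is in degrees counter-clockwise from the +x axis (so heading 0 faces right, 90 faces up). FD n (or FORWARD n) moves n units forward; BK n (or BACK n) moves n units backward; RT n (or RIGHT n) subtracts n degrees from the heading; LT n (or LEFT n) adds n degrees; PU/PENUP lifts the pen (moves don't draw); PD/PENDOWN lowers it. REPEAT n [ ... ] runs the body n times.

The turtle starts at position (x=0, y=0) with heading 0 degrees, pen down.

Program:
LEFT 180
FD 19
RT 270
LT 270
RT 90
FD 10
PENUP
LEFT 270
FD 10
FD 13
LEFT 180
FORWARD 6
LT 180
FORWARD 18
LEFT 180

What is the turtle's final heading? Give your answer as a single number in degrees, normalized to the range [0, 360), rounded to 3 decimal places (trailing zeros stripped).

Executing turtle program step by step:
Start: pos=(0,0), heading=0, pen down
LT 180: heading 0 -> 180
FD 19: (0,0) -> (-19,0) [heading=180, draw]
RT 270: heading 180 -> 270
LT 270: heading 270 -> 180
RT 90: heading 180 -> 90
FD 10: (-19,0) -> (-19,10) [heading=90, draw]
PU: pen up
LT 270: heading 90 -> 0
FD 10: (-19,10) -> (-9,10) [heading=0, move]
FD 13: (-9,10) -> (4,10) [heading=0, move]
LT 180: heading 0 -> 180
FD 6: (4,10) -> (-2,10) [heading=180, move]
LT 180: heading 180 -> 0
FD 18: (-2,10) -> (16,10) [heading=0, move]
LT 180: heading 0 -> 180
Final: pos=(16,10), heading=180, 2 segment(s) drawn

Answer: 180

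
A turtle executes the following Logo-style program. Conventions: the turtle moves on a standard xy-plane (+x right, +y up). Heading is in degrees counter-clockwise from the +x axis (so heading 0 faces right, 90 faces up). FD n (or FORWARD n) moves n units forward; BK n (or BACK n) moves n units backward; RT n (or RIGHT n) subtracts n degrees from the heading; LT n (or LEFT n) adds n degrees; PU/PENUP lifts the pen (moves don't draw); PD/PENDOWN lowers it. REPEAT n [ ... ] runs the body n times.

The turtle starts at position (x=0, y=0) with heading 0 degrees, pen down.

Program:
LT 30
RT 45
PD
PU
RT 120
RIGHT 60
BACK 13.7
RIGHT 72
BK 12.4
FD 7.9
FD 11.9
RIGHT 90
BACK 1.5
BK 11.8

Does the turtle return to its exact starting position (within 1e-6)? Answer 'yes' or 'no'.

Answer: no

Derivation:
Executing turtle program step by step:
Start: pos=(0,0), heading=0, pen down
LT 30: heading 0 -> 30
RT 45: heading 30 -> 345
PD: pen down
PU: pen up
RT 120: heading 345 -> 225
RT 60: heading 225 -> 165
BK 13.7: (0,0) -> (13.233,-3.546) [heading=165, move]
RT 72: heading 165 -> 93
BK 12.4: (13.233,-3.546) -> (13.882,-15.929) [heading=93, move]
FD 7.9: (13.882,-15.929) -> (13.469,-8.04) [heading=93, move]
FD 11.9: (13.469,-8.04) -> (12.846,3.844) [heading=93, move]
RT 90: heading 93 -> 3
BK 1.5: (12.846,3.844) -> (11.348,3.766) [heading=3, move]
BK 11.8: (11.348,3.766) -> (-0.436,3.148) [heading=3, move]
Final: pos=(-0.436,3.148), heading=3, 0 segment(s) drawn

Start position: (0, 0)
Final position: (-0.436, 3.148)
Distance = 3.178; >= 1e-6 -> NOT closed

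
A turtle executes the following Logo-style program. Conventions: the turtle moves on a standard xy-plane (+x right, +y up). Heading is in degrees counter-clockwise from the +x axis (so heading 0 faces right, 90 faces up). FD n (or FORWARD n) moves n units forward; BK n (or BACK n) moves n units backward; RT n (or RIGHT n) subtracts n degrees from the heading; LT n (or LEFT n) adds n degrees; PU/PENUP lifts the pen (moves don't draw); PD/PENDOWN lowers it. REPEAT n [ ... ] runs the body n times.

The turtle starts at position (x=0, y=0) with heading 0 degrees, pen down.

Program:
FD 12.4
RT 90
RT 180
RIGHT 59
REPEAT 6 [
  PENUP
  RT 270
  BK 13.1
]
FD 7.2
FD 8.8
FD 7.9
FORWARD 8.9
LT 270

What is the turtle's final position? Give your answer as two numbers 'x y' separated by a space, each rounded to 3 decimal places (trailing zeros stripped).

Answer: 2.261 -21.375

Derivation:
Executing turtle program step by step:
Start: pos=(0,0), heading=0, pen down
FD 12.4: (0,0) -> (12.4,0) [heading=0, draw]
RT 90: heading 0 -> 270
RT 180: heading 270 -> 90
RT 59: heading 90 -> 31
REPEAT 6 [
  -- iteration 1/6 --
  PU: pen up
  RT 270: heading 31 -> 121
  BK 13.1: (12.4,0) -> (19.147,-11.229) [heading=121, move]
  -- iteration 2/6 --
  PU: pen up
  RT 270: heading 121 -> 211
  BK 13.1: (19.147,-11.229) -> (30.376,-4.482) [heading=211, move]
  -- iteration 3/6 --
  PU: pen up
  RT 270: heading 211 -> 301
  BK 13.1: (30.376,-4.482) -> (23.629,6.747) [heading=301, move]
  -- iteration 4/6 --
  PU: pen up
  RT 270: heading 301 -> 31
  BK 13.1: (23.629,6.747) -> (12.4,0) [heading=31, move]
  -- iteration 5/6 --
  PU: pen up
  RT 270: heading 31 -> 121
  BK 13.1: (12.4,0) -> (19.147,-11.229) [heading=121, move]
  -- iteration 6/6 --
  PU: pen up
  RT 270: heading 121 -> 211
  BK 13.1: (19.147,-11.229) -> (30.376,-4.482) [heading=211, move]
]
FD 7.2: (30.376,-4.482) -> (24.204,-8.19) [heading=211, move]
FD 8.8: (24.204,-8.19) -> (16.661,-12.723) [heading=211, move]
FD 7.9: (16.661,-12.723) -> (9.89,-16.791) [heading=211, move]
FD 8.9: (9.89,-16.791) -> (2.261,-21.375) [heading=211, move]
LT 270: heading 211 -> 121
Final: pos=(2.261,-21.375), heading=121, 1 segment(s) drawn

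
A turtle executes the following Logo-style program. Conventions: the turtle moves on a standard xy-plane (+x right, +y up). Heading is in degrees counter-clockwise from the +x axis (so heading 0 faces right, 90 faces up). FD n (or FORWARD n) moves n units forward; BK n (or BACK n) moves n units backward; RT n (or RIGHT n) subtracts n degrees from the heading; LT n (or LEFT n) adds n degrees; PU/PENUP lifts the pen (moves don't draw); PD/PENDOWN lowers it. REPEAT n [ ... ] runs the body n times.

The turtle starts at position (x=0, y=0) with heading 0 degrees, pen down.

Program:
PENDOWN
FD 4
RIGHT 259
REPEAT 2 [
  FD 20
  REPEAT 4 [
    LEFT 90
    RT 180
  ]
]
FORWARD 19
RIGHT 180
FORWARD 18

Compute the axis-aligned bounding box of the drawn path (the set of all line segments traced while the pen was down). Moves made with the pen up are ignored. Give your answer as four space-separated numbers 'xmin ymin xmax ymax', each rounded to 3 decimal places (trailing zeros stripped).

Executing turtle program step by step:
Start: pos=(0,0), heading=0, pen down
PD: pen down
FD 4: (0,0) -> (4,0) [heading=0, draw]
RT 259: heading 0 -> 101
REPEAT 2 [
  -- iteration 1/2 --
  FD 20: (4,0) -> (0.184,19.633) [heading=101, draw]
  REPEAT 4 [
    -- iteration 1/4 --
    LT 90: heading 101 -> 191
    RT 180: heading 191 -> 11
    -- iteration 2/4 --
    LT 90: heading 11 -> 101
    RT 180: heading 101 -> 281
    -- iteration 3/4 --
    LT 90: heading 281 -> 11
    RT 180: heading 11 -> 191
    -- iteration 4/4 --
    LT 90: heading 191 -> 281
    RT 180: heading 281 -> 101
  ]
  -- iteration 2/2 --
  FD 20: (0.184,19.633) -> (-3.632,39.265) [heading=101, draw]
  REPEAT 4 [
    -- iteration 1/4 --
    LT 90: heading 101 -> 191
    RT 180: heading 191 -> 11
    -- iteration 2/4 --
    LT 90: heading 11 -> 101
    RT 180: heading 101 -> 281
    -- iteration 3/4 --
    LT 90: heading 281 -> 11
    RT 180: heading 11 -> 191
    -- iteration 4/4 --
    LT 90: heading 191 -> 281
    RT 180: heading 281 -> 101
  ]
]
FD 19: (-3.632,39.265) -> (-7.258,57.916) [heading=101, draw]
RT 180: heading 101 -> 281
FD 18: (-7.258,57.916) -> (-3.823,40.247) [heading=281, draw]
Final: pos=(-3.823,40.247), heading=281, 5 segment(s) drawn

Segment endpoints: x in {-7.258, -3.823, -3.632, 0, 0.184, 4}, y in {0, 19.633, 39.265, 40.247, 57.916}
xmin=-7.258, ymin=0, xmax=4, ymax=57.916

Answer: -7.258 0 4 57.916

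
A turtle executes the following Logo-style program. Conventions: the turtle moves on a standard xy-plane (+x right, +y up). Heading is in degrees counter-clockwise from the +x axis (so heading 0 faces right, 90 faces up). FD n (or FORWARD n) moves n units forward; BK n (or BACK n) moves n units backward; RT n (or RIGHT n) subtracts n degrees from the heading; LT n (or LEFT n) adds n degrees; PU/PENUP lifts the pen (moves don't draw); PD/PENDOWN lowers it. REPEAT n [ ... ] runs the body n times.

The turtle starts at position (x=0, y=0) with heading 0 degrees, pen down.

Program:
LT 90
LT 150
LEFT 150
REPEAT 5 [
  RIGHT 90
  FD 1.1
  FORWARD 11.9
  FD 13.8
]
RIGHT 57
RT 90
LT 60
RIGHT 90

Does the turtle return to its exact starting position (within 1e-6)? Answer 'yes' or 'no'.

Answer: no

Derivation:
Executing turtle program step by step:
Start: pos=(0,0), heading=0, pen down
LT 90: heading 0 -> 90
LT 150: heading 90 -> 240
LT 150: heading 240 -> 30
REPEAT 5 [
  -- iteration 1/5 --
  RT 90: heading 30 -> 300
  FD 1.1: (0,0) -> (0.55,-0.953) [heading=300, draw]
  FD 11.9: (0.55,-0.953) -> (6.5,-11.258) [heading=300, draw]
  FD 13.8: (6.5,-11.258) -> (13.4,-23.209) [heading=300, draw]
  -- iteration 2/5 --
  RT 90: heading 300 -> 210
  FD 1.1: (13.4,-23.209) -> (12.447,-23.759) [heading=210, draw]
  FD 11.9: (12.447,-23.759) -> (2.142,-29.709) [heading=210, draw]
  FD 13.8: (2.142,-29.709) -> (-9.809,-36.609) [heading=210, draw]
  -- iteration 3/5 --
  RT 90: heading 210 -> 120
  FD 1.1: (-9.809,-36.609) -> (-10.359,-35.657) [heading=120, draw]
  FD 11.9: (-10.359,-35.657) -> (-16.309,-25.351) [heading=120, draw]
  FD 13.8: (-16.309,-25.351) -> (-23.209,-13.4) [heading=120, draw]
  -- iteration 4/5 --
  RT 90: heading 120 -> 30
  FD 1.1: (-23.209,-13.4) -> (-22.257,-12.85) [heading=30, draw]
  FD 11.9: (-22.257,-12.85) -> (-11.951,-6.9) [heading=30, draw]
  FD 13.8: (-11.951,-6.9) -> (0,0) [heading=30, draw]
  -- iteration 5/5 --
  RT 90: heading 30 -> 300
  FD 1.1: (0,0) -> (0.55,-0.953) [heading=300, draw]
  FD 11.9: (0.55,-0.953) -> (6.5,-11.258) [heading=300, draw]
  FD 13.8: (6.5,-11.258) -> (13.4,-23.209) [heading=300, draw]
]
RT 57: heading 300 -> 243
RT 90: heading 243 -> 153
LT 60: heading 153 -> 213
RT 90: heading 213 -> 123
Final: pos=(13.4,-23.209), heading=123, 15 segment(s) drawn

Start position: (0, 0)
Final position: (13.4, -23.209)
Distance = 26.8; >= 1e-6 -> NOT closed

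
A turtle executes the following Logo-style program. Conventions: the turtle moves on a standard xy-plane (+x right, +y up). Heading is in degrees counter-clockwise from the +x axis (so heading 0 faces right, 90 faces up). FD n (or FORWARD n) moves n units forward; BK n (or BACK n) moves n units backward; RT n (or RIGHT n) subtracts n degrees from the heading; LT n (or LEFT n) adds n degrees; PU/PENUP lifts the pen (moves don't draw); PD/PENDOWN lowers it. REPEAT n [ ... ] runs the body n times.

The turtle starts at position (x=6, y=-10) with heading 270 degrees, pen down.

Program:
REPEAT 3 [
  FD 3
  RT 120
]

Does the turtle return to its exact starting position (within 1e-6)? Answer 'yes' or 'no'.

Executing turtle program step by step:
Start: pos=(6,-10), heading=270, pen down
REPEAT 3 [
  -- iteration 1/3 --
  FD 3: (6,-10) -> (6,-13) [heading=270, draw]
  RT 120: heading 270 -> 150
  -- iteration 2/3 --
  FD 3: (6,-13) -> (3.402,-11.5) [heading=150, draw]
  RT 120: heading 150 -> 30
  -- iteration 3/3 --
  FD 3: (3.402,-11.5) -> (6,-10) [heading=30, draw]
  RT 120: heading 30 -> 270
]
Final: pos=(6,-10), heading=270, 3 segment(s) drawn

Start position: (6, -10)
Final position: (6, -10)
Distance = 0; < 1e-6 -> CLOSED

Answer: yes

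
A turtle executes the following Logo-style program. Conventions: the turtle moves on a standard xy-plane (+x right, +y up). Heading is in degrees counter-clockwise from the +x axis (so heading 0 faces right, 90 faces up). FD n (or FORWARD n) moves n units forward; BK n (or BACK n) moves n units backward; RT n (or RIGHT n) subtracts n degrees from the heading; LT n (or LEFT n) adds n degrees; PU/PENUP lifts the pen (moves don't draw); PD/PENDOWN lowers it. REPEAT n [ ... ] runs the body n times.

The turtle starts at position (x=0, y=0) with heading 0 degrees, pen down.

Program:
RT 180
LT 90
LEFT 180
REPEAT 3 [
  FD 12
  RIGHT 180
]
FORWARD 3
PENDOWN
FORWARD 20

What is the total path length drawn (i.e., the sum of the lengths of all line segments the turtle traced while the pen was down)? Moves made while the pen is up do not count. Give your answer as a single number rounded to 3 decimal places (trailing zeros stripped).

Answer: 59

Derivation:
Executing turtle program step by step:
Start: pos=(0,0), heading=0, pen down
RT 180: heading 0 -> 180
LT 90: heading 180 -> 270
LT 180: heading 270 -> 90
REPEAT 3 [
  -- iteration 1/3 --
  FD 12: (0,0) -> (0,12) [heading=90, draw]
  RT 180: heading 90 -> 270
  -- iteration 2/3 --
  FD 12: (0,12) -> (0,0) [heading=270, draw]
  RT 180: heading 270 -> 90
  -- iteration 3/3 --
  FD 12: (0,0) -> (0,12) [heading=90, draw]
  RT 180: heading 90 -> 270
]
FD 3: (0,12) -> (0,9) [heading=270, draw]
PD: pen down
FD 20: (0,9) -> (0,-11) [heading=270, draw]
Final: pos=(0,-11), heading=270, 5 segment(s) drawn

Segment lengths:
  seg 1: (0,0) -> (0,12), length = 12
  seg 2: (0,12) -> (0,0), length = 12
  seg 3: (0,0) -> (0,12), length = 12
  seg 4: (0,12) -> (0,9), length = 3
  seg 5: (0,9) -> (0,-11), length = 20
Total = 59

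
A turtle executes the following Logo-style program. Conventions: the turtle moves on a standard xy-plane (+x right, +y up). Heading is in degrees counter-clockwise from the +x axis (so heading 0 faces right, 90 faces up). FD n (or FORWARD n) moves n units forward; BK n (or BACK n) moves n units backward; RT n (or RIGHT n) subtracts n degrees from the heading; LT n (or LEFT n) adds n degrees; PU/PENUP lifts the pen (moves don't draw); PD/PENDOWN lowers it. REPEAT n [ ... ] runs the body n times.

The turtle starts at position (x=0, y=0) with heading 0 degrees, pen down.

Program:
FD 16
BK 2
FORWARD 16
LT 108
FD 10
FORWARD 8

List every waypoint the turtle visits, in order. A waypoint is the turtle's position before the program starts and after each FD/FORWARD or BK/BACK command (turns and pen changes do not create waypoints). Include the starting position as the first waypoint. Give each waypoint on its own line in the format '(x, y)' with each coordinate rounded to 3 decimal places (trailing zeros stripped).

Answer: (0, 0)
(16, 0)
(14, 0)
(30, 0)
(26.91, 9.511)
(24.438, 17.119)

Derivation:
Executing turtle program step by step:
Start: pos=(0,0), heading=0, pen down
FD 16: (0,0) -> (16,0) [heading=0, draw]
BK 2: (16,0) -> (14,0) [heading=0, draw]
FD 16: (14,0) -> (30,0) [heading=0, draw]
LT 108: heading 0 -> 108
FD 10: (30,0) -> (26.91,9.511) [heading=108, draw]
FD 8: (26.91,9.511) -> (24.438,17.119) [heading=108, draw]
Final: pos=(24.438,17.119), heading=108, 5 segment(s) drawn
Waypoints (6 total):
(0, 0)
(16, 0)
(14, 0)
(30, 0)
(26.91, 9.511)
(24.438, 17.119)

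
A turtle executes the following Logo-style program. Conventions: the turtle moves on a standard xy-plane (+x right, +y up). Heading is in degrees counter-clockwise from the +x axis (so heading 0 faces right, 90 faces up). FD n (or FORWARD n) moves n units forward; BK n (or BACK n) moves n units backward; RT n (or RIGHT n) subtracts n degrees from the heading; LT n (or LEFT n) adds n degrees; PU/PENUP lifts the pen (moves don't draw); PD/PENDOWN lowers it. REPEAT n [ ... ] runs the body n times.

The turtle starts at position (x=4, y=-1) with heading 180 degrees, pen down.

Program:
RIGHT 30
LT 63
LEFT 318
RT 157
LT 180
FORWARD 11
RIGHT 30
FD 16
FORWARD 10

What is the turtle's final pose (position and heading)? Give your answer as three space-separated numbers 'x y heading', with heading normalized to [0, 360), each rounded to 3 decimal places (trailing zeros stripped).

Answer: -31.666 3.505 164

Derivation:
Executing turtle program step by step:
Start: pos=(4,-1), heading=180, pen down
RT 30: heading 180 -> 150
LT 63: heading 150 -> 213
LT 318: heading 213 -> 171
RT 157: heading 171 -> 14
LT 180: heading 14 -> 194
FD 11: (4,-1) -> (-6.673,-3.661) [heading=194, draw]
RT 30: heading 194 -> 164
FD 16: (-6.673,-3.661) -> (-22.053,0.749) [heading=164, draw]
FD 10: (-22.053,0.749) -> (-31.666,3.505) [heading=164, draw]
Final: pos=(-31.666,3.505), heading=164, 3 segment(s) drawn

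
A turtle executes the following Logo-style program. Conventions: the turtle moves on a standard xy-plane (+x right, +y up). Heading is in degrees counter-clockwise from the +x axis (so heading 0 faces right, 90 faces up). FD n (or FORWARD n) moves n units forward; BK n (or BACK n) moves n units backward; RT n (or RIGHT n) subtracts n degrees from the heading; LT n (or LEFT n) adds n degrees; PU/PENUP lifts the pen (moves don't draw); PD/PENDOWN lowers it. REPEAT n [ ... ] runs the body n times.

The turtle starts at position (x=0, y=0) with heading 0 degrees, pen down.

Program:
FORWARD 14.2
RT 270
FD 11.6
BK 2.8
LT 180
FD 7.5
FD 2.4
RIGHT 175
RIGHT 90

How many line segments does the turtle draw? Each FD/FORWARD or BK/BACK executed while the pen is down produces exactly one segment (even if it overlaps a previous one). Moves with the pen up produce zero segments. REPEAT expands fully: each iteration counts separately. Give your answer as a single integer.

Executing turtle program step by step:
Start: pos=(0,0), heading=0, pen down
FD 14.2: (0,0) -> (14.2,0) [heading=0, draw]
RT 270: heading 0 -> 90
FD 11.6: (14.2,0) -> (14.2,11.6) [heading=90, draw]
BK 2.8: (14.2,11.6) -> (14.2,8.8) [heading=90, draw]
LT 180: heading 90 -> 270
FD 7.5: (14.2,8.8) -> (14.2,1.3) [heading=270, draw]
FD 2.4: (14.2,1.3) -> (14.2,-1.1) [heading=270, draw]
RT 175: heading 270 -> 95
RT 90: heading 95 -> 5
Final: pos=(14.2,-1.1), heading=5, 5 segment(s) drawn
Segments drawn: 5

Answer: 5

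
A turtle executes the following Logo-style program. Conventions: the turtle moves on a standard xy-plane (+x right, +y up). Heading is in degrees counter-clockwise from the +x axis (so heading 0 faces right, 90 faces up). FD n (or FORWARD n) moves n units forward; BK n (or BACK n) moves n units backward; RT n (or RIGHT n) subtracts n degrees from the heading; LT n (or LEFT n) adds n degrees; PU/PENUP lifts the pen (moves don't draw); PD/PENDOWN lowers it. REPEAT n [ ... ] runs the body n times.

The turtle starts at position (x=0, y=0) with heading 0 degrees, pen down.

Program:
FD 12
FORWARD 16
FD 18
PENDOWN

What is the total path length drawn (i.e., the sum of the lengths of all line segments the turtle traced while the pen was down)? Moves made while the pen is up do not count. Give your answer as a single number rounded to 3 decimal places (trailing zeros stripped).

Answer: 46

Derivation:
Executing turtle program step by step:
Start: pos=(0,0), heading=0, pen down
FD 12: (0,0) -> (12,0) [heading=0, draw]
FD 16: (12,0) -> (28,0) [heading=0, draw]
FD 18: (28,0) -> (46,0) [heading=0, draw]
PD: pen down
Final: pos=(46,0), heading=0, 3 segment(s) drawn

Segment lengths:
  seg 1: (0,0) -> (12,0), length = 12
  seg 2: (12,0) -> (28,0), length = 16
  seg 3: (28,0) -> (46,0), length = 18
Total = 46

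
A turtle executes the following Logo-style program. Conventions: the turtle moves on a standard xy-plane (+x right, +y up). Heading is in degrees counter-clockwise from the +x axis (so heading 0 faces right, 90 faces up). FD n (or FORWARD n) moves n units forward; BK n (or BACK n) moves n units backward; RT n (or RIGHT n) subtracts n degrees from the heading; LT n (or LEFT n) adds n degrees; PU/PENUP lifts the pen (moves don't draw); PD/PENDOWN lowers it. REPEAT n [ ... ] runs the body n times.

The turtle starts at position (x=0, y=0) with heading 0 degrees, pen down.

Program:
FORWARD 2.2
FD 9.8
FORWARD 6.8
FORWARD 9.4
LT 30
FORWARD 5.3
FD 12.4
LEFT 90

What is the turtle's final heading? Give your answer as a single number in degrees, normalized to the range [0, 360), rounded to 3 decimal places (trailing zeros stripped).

Answer: 120

Derivation:
Executing turtle program step by step:
Start: pos=(0,0), heading=0, pen down
FD 2.2: (0,0) -> (2.2,0) [heading=0, draw]
FD 9.8: (2.2,0) -> (12,0) [heading=0, draw]
FD 6.8: (12,0) -> (18.8,0) [heading=0, draw]
FD 9.4: (18.8,0) -> (28.2,0) [heading=0, draw]
LT 30: heading 0 -> 30
FD 5.3: (28.2,0) -> (32.79,2.65) [heading=30, draw]
FD 12.4: (32.79,2.65) -> (43.529,8.85) [heading=30, draw]
LT 90: heading 30 -> 120
Final: pos=(43.529,8.85), heading=120, 6 segment(s) drawn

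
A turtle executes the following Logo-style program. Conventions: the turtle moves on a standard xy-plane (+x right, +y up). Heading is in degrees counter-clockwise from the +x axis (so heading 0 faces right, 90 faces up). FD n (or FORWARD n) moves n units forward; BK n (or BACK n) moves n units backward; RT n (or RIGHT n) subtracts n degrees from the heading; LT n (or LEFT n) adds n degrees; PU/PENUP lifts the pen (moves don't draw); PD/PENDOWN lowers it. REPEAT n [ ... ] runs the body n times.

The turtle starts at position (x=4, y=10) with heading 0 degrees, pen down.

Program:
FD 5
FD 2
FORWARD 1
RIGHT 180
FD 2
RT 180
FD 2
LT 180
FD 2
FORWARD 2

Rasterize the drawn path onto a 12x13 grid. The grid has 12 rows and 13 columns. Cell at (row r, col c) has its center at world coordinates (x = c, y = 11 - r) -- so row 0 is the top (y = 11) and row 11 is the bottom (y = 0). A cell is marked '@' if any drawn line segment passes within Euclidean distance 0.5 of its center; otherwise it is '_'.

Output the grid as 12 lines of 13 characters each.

Segment 0: (4,10) -> (9,10)
Segment 1: (9,10) -> (11,10)
Segment 2: (11,10) -> (12,10)
Segment 3: (12,10) -> (10,10)
Segment 4: (10,10) -> (12,10)
Segment 5: (12,10) -> (10,10)
Segment 6: (10,10) -> (8,10)

Answer: _____________
____@@@@@@@@@
_____________
_____________
_____________
_____________
_____________
_____________
_____________
_____________
_____________
_____________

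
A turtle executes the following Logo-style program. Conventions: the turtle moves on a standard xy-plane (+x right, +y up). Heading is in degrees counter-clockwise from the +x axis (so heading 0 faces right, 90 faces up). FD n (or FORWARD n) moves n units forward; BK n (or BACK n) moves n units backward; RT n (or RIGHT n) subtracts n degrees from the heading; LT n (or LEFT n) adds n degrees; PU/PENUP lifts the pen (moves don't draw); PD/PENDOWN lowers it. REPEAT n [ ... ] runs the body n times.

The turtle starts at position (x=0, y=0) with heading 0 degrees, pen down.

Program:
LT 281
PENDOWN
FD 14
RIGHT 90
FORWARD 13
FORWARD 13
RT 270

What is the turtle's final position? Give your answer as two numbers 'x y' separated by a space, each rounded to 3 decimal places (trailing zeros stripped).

Executing turtle program step by step:
Start: pos=(0,0), heading=0, pen down
LT 281: heading 0 -> 281
PD: pen down
FD 14: (0,0) -> (2.671,-13.743) [heading=281, draw]
RT 90: heading 281 -> 191
FD 13: (2.671,-13.743) -> (-10.09,-16.223) [heading=191, draw]
FD 13: (-10.09,-16.223) -> (-22.851,-18.704) [heading=191, draw]
RT 270: heading 191 -> 281
Final: pos=(-22.851,-18.704), heading=281, 3 segment(s) drawn

Answer: -22.851 -18.704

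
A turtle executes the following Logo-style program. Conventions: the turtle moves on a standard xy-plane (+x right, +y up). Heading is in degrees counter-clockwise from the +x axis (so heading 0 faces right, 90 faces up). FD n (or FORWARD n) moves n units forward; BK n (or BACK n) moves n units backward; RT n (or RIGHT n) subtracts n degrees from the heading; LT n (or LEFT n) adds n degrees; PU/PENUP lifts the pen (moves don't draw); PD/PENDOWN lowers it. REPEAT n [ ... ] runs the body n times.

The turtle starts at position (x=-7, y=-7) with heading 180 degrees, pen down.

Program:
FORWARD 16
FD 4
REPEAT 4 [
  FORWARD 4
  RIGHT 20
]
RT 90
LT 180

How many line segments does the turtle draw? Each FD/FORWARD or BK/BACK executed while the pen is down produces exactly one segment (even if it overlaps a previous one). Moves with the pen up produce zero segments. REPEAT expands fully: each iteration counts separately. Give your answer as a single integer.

Answer: 6

Derivation:
Executing turtle program step by step:
Start: pos=(-7,-7), heading=180, pen down
FD 16: (-7,-7) -> (-23,-7) [heading=180, draw]
FD 4: (-23,-7) -> (-27,-7) [heading=180, draw]
REPEAT 4 [
  -- iteration 1/4 --
  FD 4: (-27,-7) -> (-31,-7) [heading=180, draw]
  RT 20: heading 180 -> 160
  -- iteration 2/4 --
  FD 4: (-31,-7) -> (-34.759,-5.632) [heading=160, draw]
  RT 20: heading 160 -> 140
  -- iteration 3/4 --
  FD 4: (-34.759,-5.632) -> (-37.823,-3.061) [heading=140, draw]
  RT 20: heading 140 -> 120
  -- iteration 4/4 --
  FD 4: (-37.823,-3.061) -> (-39.823,0.403) [heading=120, draw]
  RT 20: heading 120 -> 100
]
RT 90: heading 100 -> 10
LT 180: heading 10 -> 190
Final: pos=(-39.823,0.403), heading=190, 6 segment(s) drawn
Segments drawn: 6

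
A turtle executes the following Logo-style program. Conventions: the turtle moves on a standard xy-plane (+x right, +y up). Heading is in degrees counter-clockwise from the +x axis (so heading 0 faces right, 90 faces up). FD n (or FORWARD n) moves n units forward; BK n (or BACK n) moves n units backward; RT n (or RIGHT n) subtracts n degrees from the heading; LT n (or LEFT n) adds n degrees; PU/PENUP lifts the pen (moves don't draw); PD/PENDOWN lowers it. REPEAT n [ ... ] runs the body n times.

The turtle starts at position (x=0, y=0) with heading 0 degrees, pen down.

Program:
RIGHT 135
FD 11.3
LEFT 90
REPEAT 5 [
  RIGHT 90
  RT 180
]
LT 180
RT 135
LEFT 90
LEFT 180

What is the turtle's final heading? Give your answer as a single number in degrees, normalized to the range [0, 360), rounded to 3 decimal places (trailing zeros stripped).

Answer: 0

Derivation:
Executing turtle program step by step:
Start: pos=(0,0), heading=0, pen down
RT 135: heading 0 -> 225
FD 11.3: (0,0) -> (-7.99,-7.99) [heading=225, draw]
LT 90: heading 225 -> 315
REPEAT 5 [
  -- iteration 1/5 --
  RT 90: heading 315 -> 225
  RT 180: heading 225 -> 45
  -- iteration 2/5 --
  RT 90: heading 45 -> 315
  RT 180: heading 315 -> 135
  -- iteration 3/5 --
  RT 90: heading 135 -> 45
  RT 180: heading 45 -> 225
  -- iteration 4/5 --
  RT 90: heading 225 -> 135
  RT 180: heading 135 -> 315
  -- iteration 5/5 --
  RT 90: heading 315 -> 225
  RT 180: heading 225 -> 45
]
LT 180: heading 45 -> 225
RT 135: heading 225 -> 90
LT 90: heading 90 -> 180
LT 180: heading 180 -> 0
Final: pos=(-7.99,-7.99), heading=0, 1 segment(s) drawn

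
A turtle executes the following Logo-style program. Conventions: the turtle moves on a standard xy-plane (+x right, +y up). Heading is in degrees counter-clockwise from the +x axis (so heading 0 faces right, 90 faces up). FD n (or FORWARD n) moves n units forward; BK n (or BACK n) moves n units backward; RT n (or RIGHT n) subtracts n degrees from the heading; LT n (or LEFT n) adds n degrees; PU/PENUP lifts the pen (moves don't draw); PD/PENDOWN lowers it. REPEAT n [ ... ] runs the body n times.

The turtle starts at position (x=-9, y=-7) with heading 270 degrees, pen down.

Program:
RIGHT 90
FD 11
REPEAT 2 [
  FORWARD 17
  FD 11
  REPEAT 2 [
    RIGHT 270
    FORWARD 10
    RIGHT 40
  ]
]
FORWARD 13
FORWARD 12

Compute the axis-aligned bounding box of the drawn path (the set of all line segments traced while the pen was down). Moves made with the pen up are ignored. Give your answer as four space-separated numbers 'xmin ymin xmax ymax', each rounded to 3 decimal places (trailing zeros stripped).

Executing turtle program step by step:
Start: pos=(-9,-7), heading=270, pen down
RT 90: heading 270 -> 180
FD 11: (-9,-7) -> (-20,-7) [heading=180, draw]
REPEAT 2 [
  -- iteration 1/2 --
  FD 17: (-20,-7) -> (-37,-7) [heading=180, draw]
  FD 11: (-37,-7) -> (-48,-7) [heading=180, draw]
  REPEAT 2 [
    -- iteration 1/2 --
    RT 270: heading 180 -> 270
    FD 10: (-48,-7) -> (-48,-17) [heading=270, draw]
    RT 40: heading 270 -> 230
    -- iteration 2/2 --
    RT 270: heading 230 -> 320
    FD 10: (-48,-17) -> (-40.34,-23.428) [heading=320, draw]
    RT 40: heading 320 -> 280
  ]
  -- iteration 2/2 --
  FD 17: (-40.34,-23.428) -> (-37.388,-40.17) [heading=280, draw]
  FD 11: (-37.388,-40.17) -> (-35.477,-51.002) [heading=280, draw]
  REPEAT 2 [
    -- iteration 1/2 --
    RT 270: heading 280 -> 10
    FD 10: (-35.477,-51.002) -> (-25.629,-49.266) [heading=10, draw]
    RT 40: heading 10 -> 330
    -- iteration 2/2 --
    RT 270: heading 330 -> 60
    FD 10: (-25.629,-49.266) -> (-20.629,-40.606) [heading=60, draw]
    RT 40: heading 60 -> 20
  ]
]
FD 13: (-20.629,-40.606) -> (-8.413,-36.159) [heading=20, draw]
FD 12: (-8.413,-36.159) -> (2.863,-32.055) [heading=20, draw]
Final: pos=(2.863,-32.055), heading=20, 11 segment(s) drawn

Segment endpoints: x in {-48, -40.34, -37.388, -37, -35.477, -25.629, -20.629, -20, -9, -8.413, 2.863}, y in {-51.002, -49.266, -40.606, -40.17, -36.159, -32.055, -23.428, -17, -7, -7, -7, -7}
xmin=-48, ymin=-51.002, xmax=2.863, ymax=-7

Answer: -48 -51.002 2.863 -7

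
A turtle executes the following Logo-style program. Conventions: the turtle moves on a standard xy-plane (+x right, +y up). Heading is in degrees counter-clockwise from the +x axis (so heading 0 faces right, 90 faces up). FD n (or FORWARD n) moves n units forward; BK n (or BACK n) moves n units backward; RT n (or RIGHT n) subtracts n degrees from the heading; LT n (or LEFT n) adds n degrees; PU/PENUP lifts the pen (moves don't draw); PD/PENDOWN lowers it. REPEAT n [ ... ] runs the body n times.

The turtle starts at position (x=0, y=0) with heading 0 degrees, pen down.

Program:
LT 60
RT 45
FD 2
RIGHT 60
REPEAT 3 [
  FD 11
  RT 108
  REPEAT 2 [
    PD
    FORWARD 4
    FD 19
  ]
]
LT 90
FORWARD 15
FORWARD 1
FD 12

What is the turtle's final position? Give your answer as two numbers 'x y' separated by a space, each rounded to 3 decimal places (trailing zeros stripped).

Answer: -0.18 43.62

Derivation:
Executing turtle program step by step:
Start: pos=(0,0), heading=0, pen down
LT 60: heading 0 -> 60
RT 45: heading 60 -> 15
FD 2: (0,0) -> (1.932,0.518) [heading=15, draw]
RT 60: heading 15 -> 315
REPEAT 3 [
  -- iteration 1/3 --
  FD 11: (1.932,0.518) -> (9.71,-7.261) [heading=315, draw]
  RT 108: heading 315 -> 207
  REPEAT 2 [
    -- iteration 1/2 --
    PD: pen down
    FD 4: (9.71,-7.261) -> (6.146,-9.076) [heading=207, draw]
    FD 19: (6.146,-9.076) -> (-10.783,-17.702) [heading=207, draw]
    -- iteration 2/2 --
    PD: pen down
    FD 4: (-10.783,-17.702) -> (-14.347,-19.518) [heading=207, draw]
    FD 19: (-14.347,-19.518) -> (-31.276,-28.144) [heading=207, draw]
  ]
  -- iteration 2/3 --
  FD 11: (-31.276,-28.144) -> (-41.077,-33.138) [heading=207, draw]
  RT 108: heading 207 -> 99
  REPEAT 2 [
    -- iteration 1/2 --
    PD: pen down
    FD 4: (-41.077,-33.138) -> (-41.703,-29.187) [heading=99, draw]
    FD 19: (-41.703,-29.187) -> (-44.675,-10.421) [heading=99, draw]
    -- iteration 2/2 --
    PD: pen down
    FD 4: (-44.675,-10.421) -> (-45.301,-6.47) [heading=99, draw]
    FD 19: (-45.301,-6.47) -> (-48.273,12.296) [heading=99, draw]
  ]
  -- iteration 3/3 --
  FD 11: (-48.273,12.296) -> (-49.994,23.16) [heading=99, draw]
  RT 108: heading 99 -> 351
  REPEAT 2 [
    -- iteration 1/2 --
    PD: pen down
    FD 4: (-49.994,23.16) -> (-46.043,22.535) [heading=351, draw]
    FD 19: (-46.043,22.535) -> (-27.277,19.562) [heading=351, draw]
    -- iteration 2/2 --
    PD: pen down
    FD 4: (-27.277,19.562) -> (-23.327,18.937) [heading=351, draw]
    FD 19: (-23.327,18.937) -> (-4.56,15.964) [heading=351, draw]
  ]
]
LT 90: heading 351 -> 81
FD 15: (-4.56,15.964) -> (-2.214,30.78) [heading=81, draw]
FD 1: (-2.214,30.78) -> (-2.057,31.767) [heading=81, draw]
FD 12: (-2.057,31.767) -> (-0.18,43.62) [heading=81, draw]
Final: pos=(-0.18,43.62), heading=81, 19 segment(s) drawn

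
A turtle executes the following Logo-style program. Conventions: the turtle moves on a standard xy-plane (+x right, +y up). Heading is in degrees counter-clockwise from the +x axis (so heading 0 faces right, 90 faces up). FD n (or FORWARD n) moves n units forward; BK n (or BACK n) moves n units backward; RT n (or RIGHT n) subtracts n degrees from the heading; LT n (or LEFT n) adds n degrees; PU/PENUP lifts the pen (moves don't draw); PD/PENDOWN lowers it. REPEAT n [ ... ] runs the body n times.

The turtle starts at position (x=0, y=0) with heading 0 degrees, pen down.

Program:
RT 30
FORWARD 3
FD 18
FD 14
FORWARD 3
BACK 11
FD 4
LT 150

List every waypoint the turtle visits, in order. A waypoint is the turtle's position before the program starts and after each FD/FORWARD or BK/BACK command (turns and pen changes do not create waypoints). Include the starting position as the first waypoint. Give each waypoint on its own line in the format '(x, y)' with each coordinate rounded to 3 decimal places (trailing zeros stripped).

Executing turtle program step by step:
Start: pos=(0,0), heading=0, pen down
RT 30: heading 0 -> 330
FD 3: (0,0) -> (2.598,-1.5) [heading=330, draw]
FD 18: (2.598,-1.5) -> (18.187,-10.5) [heading=330, draw]
FD 14: (18.187,-10.5) -> (30.311,-17.5) [heading=330, draw]
FD 3: (30.311,-17.5) -> (32.909,-19) [heading=330, draw]
BK 11: (32.909,-19) -> (23.383,-13.5) [heading=330, draw]
FD 4: (23.383,-13.5) -> (26.847,-15.5) [heading=330, draw]
LT 150: heading 330 -> 120
Final: pos=(26.847,-15.5), heading=120, 6 segment(s) drawn
Waypoints (7 total):
(0, 0)
(2.598, -1.5)
(18.187, -10.5)
(30.311, -17.5)
(32.909, -19)
(23.383, -13.5)
(26.847, -15.5)

Answer: (0, 0)
(2.598, -1.5)
(18.187, -10.5)
(30.311, -17.5)
(32.909, -19)
(23.383, -13.5)
(26.847, -15.5)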